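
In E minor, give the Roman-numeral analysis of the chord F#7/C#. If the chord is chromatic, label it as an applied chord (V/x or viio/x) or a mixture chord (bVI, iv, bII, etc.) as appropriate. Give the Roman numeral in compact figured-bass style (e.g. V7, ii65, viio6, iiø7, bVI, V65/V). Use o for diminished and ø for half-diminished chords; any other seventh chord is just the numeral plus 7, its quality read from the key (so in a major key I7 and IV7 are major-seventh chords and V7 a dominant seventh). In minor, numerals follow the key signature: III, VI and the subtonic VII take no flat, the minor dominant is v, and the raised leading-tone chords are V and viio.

V43/V

The pitches F#-A#-C#-E form a dominant seventh chord rooted on F#.
F# is not a diatonic chord root with this quality in E minor, but it lies a perfect fifth above B (V), so the chord functions as an applied dominant of V.
With C# in the bass the chord is in second inversion, so the figured bass is 43.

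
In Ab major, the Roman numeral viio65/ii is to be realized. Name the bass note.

The applied chord viio65/ii is rooted on A: A-C-Eb-Gb.
The figure 65 means first inversion — the third is in the bass.

C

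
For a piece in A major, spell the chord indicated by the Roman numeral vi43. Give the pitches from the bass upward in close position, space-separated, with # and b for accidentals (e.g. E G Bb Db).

C# E F# A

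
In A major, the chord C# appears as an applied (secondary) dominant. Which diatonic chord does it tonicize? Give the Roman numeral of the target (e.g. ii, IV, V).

vi

The chord is a major triad on C#.
A dominant resolves down a perfect fifth: C# → F#. In A major, F# is scale degree 6, i.e. vi.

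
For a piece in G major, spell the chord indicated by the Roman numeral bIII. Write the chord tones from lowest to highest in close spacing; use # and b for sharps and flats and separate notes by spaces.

Bb D F

bIII is a major triad on the lowered third degree, borrowed from the parallel minor. In G major that root is Bb.
So the chord is Bb-D-F.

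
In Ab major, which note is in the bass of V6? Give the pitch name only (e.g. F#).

G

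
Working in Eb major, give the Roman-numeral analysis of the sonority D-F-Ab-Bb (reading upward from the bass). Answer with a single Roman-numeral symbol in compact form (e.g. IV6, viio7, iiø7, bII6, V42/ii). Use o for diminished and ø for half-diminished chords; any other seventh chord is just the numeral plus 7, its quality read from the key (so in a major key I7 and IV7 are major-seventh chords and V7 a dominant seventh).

V65

Stacked in thirds the chord is Bb-D-F-Ab: a dominant seventh chord on Bb.
In Eb major, Bb is the dominant; the diatonic dominant seventh chord there is V7.
With D in the bass the chord is in first inversion, so the figured bass is 65.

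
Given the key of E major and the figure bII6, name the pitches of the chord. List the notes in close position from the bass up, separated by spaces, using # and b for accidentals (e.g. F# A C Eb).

A C F

bII6 is the Neapolitan sixth — a major triad on the lowered second degree, here in its customary first inversion. In E major that root is F.
So the chord is F-A-C, a major triad.
The figured bass 6 indicates first inversion, placing the third (A) in the bass: A-C-F.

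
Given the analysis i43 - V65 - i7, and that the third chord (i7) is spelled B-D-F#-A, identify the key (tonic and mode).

The anchor chord is a minor seventh chord on B, labeled i7.
If B is scale degree 1 and the mode makes that degree carry a minor seventh chord, the tonic is B and the mode is minor.

B minor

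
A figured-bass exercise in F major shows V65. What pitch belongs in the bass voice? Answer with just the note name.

V in F major has root C; the chord is C-E-G-Bb.
The figure 65 means first inversion — the third is in the bass.

E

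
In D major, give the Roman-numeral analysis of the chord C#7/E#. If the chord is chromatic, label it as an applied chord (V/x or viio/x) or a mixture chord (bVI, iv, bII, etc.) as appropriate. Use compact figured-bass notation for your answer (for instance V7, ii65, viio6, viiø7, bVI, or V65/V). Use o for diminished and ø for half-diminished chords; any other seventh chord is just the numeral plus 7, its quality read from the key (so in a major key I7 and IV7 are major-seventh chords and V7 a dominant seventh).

The pitches C#-E#-G#-B form a dominant seventh chord rooted on C#.
C# is not a diatonic chord root with this quality in D major, but it lies a perfect fifth above F# (iii), so the chord functions as an applied dominant of iii.
With E# in the bass the chord is in first inversion, so the figured bass is 65.

V65/iii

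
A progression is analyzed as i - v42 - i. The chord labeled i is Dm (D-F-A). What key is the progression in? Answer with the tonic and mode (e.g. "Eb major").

i is given as D-F-A — a minor triad with root D.
If D is scale degree 1 and the mode makes that degree carry a minor triad, the tonic is D and the mode is minor.

D minor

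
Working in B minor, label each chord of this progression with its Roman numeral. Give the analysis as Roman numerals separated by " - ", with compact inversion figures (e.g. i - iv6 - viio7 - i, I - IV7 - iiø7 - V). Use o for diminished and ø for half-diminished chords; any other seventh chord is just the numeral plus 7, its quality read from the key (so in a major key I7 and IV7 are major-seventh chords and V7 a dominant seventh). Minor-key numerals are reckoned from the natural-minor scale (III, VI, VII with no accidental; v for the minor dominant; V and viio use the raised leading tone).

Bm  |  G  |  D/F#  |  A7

Bm has root B, degree 1 in B minor, so i.
G: root G is the submediant; major triad there is VI.
D/F#: root D is the mediant; major triad there is III6.
A7: dominant seventh chord on A = scale degree 7 → VII7.

i - VI - III6 - VII7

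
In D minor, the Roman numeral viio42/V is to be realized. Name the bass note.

F

The applied chord viio42/V is rooted on G#: G#-B-D-F.
The figure 42 means third inversion — the seventh is in the bass.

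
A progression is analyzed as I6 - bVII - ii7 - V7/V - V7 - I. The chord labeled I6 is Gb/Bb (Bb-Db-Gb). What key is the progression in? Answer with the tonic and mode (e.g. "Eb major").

Gb major

I6 is given as Bb-Db-Gb — a major triad with root Gb.
If Gb is scale degree 1 and the mode makes that degree carry a major triad, the tonic is Gb and the mode is major.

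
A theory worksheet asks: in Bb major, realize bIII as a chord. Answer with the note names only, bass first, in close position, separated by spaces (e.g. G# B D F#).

Db F Ab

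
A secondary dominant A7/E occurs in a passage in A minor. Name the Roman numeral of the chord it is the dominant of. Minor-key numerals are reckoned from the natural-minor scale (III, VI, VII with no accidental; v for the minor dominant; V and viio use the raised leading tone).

iv

The chord is a dominant seventh chord on A.
A dominant resolves down a perfect fifth: A → D. In A minor, D is scale degree 4, i.e. iv.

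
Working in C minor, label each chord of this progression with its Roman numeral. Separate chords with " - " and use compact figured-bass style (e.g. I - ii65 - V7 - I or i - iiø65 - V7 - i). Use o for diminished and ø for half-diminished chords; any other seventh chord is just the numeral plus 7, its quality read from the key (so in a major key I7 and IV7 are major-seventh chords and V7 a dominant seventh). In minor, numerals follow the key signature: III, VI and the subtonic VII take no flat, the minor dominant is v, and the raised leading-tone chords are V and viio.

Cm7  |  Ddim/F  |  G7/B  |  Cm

i7 - iio6 - V65 - i

Cm7: minor seventh chord on C = scale degree 1 → i7.
Ddim/F: root D is the supertonic; diminished triad there is iio6.
G7/B has root G, degree 5 in C minor, so V65.
Cm has root C, degree 1 in C minor, so i.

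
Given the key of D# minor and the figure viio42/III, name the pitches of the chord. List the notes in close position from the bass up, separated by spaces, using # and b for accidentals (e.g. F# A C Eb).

D E# G# B

The slash marks an applied leading-tone chord: viio of III. In D# minor, III is F#, so the leading tone to it is E#, a half step below.
Building a fully diminished seventh chord on E# gives E#-G#-B-D.
The figured bass 42 indicates third inversion, placing the seventh (D) in the bass: D-E#-G#-B.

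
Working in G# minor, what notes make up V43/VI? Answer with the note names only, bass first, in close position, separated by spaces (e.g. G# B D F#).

F# A B D#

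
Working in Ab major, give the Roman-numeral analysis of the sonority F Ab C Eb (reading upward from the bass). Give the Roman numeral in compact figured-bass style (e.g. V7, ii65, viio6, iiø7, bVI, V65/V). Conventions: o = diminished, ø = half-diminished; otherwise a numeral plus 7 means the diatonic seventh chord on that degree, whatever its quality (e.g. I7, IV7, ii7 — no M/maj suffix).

vi7

Stacked in thirds the chord is F-Ab-C-Eb: a minor seventh chord on F.
In Ab major, F is the submediant; the diatonic minor seventh chord there is vi7.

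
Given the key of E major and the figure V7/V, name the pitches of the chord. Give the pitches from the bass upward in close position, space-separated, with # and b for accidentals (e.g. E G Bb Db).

F# A# C# E

V7/V is a secondary dominant — the dominant seventh of V. V in E major is B, so the applied chord's root is F#, a perfect fifth above.
Building a dominant seventh chord on F# gives F#-A#-C#-E.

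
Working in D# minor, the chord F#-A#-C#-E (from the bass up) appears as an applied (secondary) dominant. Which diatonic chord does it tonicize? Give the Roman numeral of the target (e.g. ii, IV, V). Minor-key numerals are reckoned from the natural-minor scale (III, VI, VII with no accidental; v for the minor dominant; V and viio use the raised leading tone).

VI

The chord is a dominant seventh chord on F#.
A dominant resolves down a perfect fifth: F# → B. In D# minor, B is scale degree 6, i.e. VI.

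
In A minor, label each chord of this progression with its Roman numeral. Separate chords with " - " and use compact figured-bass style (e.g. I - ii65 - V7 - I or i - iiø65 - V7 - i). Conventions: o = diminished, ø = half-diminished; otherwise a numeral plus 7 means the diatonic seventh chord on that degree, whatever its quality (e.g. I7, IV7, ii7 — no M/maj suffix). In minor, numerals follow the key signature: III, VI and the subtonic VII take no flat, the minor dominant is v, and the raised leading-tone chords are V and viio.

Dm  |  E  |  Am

Dm has root D, degree 4 in A minor, so iv.
E: major triad on E = scale degree 5 → V.
Am: root A is the tonic; minor triad there is i.

iv - V - i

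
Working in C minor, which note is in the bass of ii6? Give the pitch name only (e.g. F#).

F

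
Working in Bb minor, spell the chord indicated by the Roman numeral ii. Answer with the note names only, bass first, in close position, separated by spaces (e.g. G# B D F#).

ii is the minor supertonic, borrowed from the parallel major (the Dorian ii). In Bb minor that root is C.
So the chord is C-Eb-G.

C Eb G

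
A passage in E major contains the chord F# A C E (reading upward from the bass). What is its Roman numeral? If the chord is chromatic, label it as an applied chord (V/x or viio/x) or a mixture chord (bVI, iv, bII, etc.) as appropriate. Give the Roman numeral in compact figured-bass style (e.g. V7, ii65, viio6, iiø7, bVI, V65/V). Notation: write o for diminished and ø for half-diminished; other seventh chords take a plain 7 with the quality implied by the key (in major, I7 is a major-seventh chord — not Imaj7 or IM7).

The pitches F#-A-C-E form a half-diminished seventh chord rooted on F#.
F# is the second degree of E major. This is the half-diminished supertonic seventh, borrowed from the parallel minor.

iiø7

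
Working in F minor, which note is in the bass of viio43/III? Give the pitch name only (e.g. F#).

The applied chord viio43/III is rooted on G: G-Bb-Db-Fb.
The figure 43 means second inversion — the fifth is in the bass.

Db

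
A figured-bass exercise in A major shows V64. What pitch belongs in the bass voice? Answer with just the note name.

B

V in A major has root E; the chord is E-G#-B.
The figure 64 means second inversion — the fifth is in the bass.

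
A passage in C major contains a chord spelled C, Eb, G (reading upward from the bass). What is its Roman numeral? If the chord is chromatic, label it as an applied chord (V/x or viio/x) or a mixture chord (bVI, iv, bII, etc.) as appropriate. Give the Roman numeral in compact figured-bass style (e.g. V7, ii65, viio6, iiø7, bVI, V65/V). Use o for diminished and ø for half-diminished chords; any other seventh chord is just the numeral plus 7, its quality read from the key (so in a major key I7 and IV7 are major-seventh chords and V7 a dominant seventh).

The pitches C-Eb-G form a minor triad rooted on C.
C is the first degree of C major. This is the minor tonic, borrowed from the parallel minor.

i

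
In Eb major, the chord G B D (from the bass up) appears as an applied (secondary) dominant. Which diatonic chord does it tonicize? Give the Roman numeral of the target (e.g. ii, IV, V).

vi

The chord is a major triad on G.
A dominant resolves down a perfect fifth: G → C. In Eb major, C is scale degree 6, i.e. vi.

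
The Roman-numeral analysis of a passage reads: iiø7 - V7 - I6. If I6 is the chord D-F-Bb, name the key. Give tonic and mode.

I6 is given as D-F-Bb — a major triad with root Bb.
If Bb is scale degree 1 and the mode makes that degree carry a major triad, the tonic is Bb and the mode is major.

Bb major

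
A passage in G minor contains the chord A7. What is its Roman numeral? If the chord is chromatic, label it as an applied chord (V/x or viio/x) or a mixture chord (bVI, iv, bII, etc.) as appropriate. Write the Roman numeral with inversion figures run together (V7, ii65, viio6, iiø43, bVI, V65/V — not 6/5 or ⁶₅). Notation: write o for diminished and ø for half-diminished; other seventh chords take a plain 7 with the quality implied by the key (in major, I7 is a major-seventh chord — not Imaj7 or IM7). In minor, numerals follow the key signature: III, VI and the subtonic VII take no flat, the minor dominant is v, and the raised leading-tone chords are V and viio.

The pitches A-C#-E-G form a dominant seventh chord rooted on A.
A is not a diatonic chord root with this quality in G minor, but it lies a perfect fifth above D (V), so the chord functions as an applied dominant of V.

V7/V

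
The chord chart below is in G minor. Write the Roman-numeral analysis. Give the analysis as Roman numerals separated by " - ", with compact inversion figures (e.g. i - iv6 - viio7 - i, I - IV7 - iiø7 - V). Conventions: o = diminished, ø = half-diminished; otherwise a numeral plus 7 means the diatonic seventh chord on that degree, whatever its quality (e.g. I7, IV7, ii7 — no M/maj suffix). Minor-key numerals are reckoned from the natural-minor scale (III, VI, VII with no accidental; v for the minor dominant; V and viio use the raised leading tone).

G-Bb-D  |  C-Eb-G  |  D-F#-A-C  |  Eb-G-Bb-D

i - iv - V7 - VI7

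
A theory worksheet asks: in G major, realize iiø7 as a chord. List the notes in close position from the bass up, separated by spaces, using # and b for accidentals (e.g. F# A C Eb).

Scale degree 2 in G major is A; here the chord built on it is altered to a half-diminished seventh chord. iiø7 is the half-diminished supertonic seventh, borrowed from the parallel minor.
So the chord is A-C-Eb-G, a half-diminished seventh chord.

A C Eb G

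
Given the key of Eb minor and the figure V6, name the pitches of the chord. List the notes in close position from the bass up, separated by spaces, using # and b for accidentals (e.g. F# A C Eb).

In Eb minor, scale degree 5 is Bb. The dominant is major (leading tone raised), so V is a major triad.
Stacking thirds from Bb gives Bb-D-F.
With the 6 figure the chord is in first inversion; from the bass D upward in close position it reads D-F-Bb.

D F Bb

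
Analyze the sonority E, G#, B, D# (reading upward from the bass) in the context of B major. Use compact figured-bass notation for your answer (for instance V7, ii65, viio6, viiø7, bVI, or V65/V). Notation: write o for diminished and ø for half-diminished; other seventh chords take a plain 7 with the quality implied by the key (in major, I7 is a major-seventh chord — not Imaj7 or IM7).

IV7

Stacked in thirds the chord is E-G#-B-D#: a major seventh chord on E.
In B major, E is the subdominant; the diatonic major seventh chord there is IV7.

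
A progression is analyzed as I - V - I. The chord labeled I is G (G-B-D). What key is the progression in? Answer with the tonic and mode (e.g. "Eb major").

G major

The anchor chord is a major triad on G, labeled I.
If G is scale degree 1 and the mode makes that degree carry a major triad, the tonic is G and the mode is major.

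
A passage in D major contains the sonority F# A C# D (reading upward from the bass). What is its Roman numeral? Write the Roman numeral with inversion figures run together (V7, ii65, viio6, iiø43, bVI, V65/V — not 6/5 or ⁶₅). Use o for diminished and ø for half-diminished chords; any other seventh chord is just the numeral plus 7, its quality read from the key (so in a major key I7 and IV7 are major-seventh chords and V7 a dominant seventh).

I65

Stacked in thirds the chord is D-F#-A-C#: a major seventh chord on D.
D is scale degree 1 in D major, and a major seventh chord on that degree is written I7.
With F# in the bass the chord is in first inversion, so the figured bass is 65.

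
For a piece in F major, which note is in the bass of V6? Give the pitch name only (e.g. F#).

E

V in F major has root C; the chord is C-E-G.
The figure 6 means first inversion — the third is in the bass.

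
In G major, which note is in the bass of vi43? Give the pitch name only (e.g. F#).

B

vi in G major has root E; the chord is E-G-B-D.
The figure 43 means second inversion — the fifth is in the bass.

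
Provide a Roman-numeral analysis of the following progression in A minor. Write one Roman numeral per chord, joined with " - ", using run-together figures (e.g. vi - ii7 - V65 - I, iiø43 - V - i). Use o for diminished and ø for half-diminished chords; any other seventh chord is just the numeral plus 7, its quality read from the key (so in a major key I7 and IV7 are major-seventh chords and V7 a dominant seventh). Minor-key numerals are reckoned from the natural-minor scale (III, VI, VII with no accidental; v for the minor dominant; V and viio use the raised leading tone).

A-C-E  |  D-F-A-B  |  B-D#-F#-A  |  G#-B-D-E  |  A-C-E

i - iiø65 - V7/V - V65 - i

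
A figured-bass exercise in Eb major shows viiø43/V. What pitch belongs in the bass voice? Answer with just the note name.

The applied chord viiø43/V is rooted on A: A-C-Eb-G.
The figure 43 means second inversion — the fifth is in the bass.

Eb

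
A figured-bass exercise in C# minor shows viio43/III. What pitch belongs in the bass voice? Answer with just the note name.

A

The applied chord viio43/III is rooted on D#: D#-F#-A-C.
The figure 43 means second inversion — the fifth is in the bass.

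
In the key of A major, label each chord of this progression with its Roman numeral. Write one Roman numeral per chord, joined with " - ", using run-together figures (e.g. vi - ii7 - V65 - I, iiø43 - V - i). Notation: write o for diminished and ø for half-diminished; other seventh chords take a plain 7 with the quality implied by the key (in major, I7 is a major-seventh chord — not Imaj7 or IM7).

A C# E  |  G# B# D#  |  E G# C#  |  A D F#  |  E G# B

A-C#-E: root A is the tonic; major triad there is I.
G#-B#-D#: chromatic; G# is V of iii, so V/iii.
E-G#-C# has root C#, degree 3 in A major, so iii6.
A-D-F#: root D is the subdominant; major triad there is IV64.
E-G#-B: root E is the dominant; major triad there is V.

I - V/iii - iii6 - IV64 - V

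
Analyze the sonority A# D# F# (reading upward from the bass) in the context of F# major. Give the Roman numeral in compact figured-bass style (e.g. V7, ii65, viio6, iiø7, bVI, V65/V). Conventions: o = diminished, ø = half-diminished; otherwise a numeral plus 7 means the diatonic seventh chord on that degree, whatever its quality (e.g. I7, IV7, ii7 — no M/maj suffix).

vi64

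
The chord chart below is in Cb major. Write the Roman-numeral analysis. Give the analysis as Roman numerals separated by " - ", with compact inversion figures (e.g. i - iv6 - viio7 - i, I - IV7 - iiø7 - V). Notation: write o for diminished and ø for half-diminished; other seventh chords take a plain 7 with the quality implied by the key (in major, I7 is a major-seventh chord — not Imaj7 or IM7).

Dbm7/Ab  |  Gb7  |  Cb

Dbm7/Ab has root Db, degree 2 in Cb major, so ii43.
Gb7: dominant seventh chord on Gb = scale degree 5 → V7.
Cb has root Cb, degree 1 in Cb major, so I.

ii43 - V7 - I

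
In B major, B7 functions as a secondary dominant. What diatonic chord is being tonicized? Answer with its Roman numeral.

IV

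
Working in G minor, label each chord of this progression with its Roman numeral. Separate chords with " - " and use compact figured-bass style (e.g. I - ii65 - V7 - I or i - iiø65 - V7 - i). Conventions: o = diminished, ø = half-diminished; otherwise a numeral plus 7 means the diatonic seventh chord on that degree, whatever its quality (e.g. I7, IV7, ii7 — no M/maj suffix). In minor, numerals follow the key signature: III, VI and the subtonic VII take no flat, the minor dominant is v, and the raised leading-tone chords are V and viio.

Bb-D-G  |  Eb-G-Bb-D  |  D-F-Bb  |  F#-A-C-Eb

i6 - VI7 - III6 - viio7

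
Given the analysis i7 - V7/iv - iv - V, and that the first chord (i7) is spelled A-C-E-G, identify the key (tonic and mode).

A minor

The anchor chord is a minor seventh chord on A, labeled i7.
If A is scale degree 1 and the mode makes that degree carry a minor seventh chord, the tonic is A and the mode is minor.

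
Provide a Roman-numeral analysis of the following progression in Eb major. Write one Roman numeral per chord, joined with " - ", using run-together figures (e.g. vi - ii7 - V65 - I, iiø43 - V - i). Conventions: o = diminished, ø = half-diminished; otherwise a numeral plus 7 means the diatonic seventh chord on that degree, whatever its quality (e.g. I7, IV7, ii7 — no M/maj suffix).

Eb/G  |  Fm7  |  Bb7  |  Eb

I6 - ii7 - V7 - I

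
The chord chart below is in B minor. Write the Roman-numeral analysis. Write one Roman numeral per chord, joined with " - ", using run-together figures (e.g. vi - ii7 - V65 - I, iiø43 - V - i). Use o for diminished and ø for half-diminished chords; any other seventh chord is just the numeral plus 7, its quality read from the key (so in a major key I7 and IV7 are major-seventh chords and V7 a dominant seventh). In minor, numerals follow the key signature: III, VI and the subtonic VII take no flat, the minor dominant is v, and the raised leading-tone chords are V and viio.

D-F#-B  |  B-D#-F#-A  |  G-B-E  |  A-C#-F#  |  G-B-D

D-F#-B: root B is the tonic; minor triad there is i6.
B-D#-F#-A: chromatic; B is V of iv, so V7/iv.
G-B-E: minor triad on E = scale degree 4 → iv6.
A-C#-F# has root F#, degree 5 in B minor, so v6.
G-B-D: major triad on G = scale degree 6 → VI.

i6 - V7/iv - iv6 - v6 - VI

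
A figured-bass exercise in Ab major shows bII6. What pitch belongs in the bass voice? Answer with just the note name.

bII in Ab major has root Bbb; the chord is Bbb-Db-Fb.
The figure 6 means first inversion — the third is in the bass.

Db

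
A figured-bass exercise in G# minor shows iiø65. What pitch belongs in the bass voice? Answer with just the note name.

iiø in G# minor has root A#; the chord is A#-C#-E-G#.
The figure 65 means first inversion — the third is in the bass.

C#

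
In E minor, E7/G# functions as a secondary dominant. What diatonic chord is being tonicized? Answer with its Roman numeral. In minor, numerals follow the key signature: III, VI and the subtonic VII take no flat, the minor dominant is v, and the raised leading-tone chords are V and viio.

iv

The chord is a dominant seventh chord on E.
A dominant resolves down a perfect fifth: E → A. In E minor, A is scale degree 4, i.e. iv.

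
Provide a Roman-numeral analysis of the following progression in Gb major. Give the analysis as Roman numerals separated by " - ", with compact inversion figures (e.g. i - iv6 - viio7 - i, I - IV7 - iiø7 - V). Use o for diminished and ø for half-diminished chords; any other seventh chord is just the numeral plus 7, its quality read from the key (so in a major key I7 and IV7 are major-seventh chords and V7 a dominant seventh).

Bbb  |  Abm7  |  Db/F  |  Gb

bIII - ii7 - V6 - I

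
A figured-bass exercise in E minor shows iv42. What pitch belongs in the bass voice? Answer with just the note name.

iv in E minor has root A; the chord is A-C-E-G.
The figure 42 means third inversion — the seventh is in the bass.

G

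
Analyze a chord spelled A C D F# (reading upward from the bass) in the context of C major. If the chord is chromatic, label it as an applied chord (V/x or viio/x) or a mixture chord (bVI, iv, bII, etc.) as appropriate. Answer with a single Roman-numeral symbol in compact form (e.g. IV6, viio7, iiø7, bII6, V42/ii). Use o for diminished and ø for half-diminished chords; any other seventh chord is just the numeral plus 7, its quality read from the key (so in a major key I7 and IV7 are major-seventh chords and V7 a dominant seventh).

Stacked in thirds the chord is D-F#-A-C: a dominant seventh chord on D.
D is not a diatonic chord root with this quality in C major, but it lies a perfect fifth above G (V), so the chord functions as an applied dominant of V.
With A in the bass the chord is in second inversion, so the figured bass is 43.

V43/V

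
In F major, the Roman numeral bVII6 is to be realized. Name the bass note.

bVII in F major has root Eb; the chord is Eb-G-Bb.
The figure 6 means first inversion — the third is in the bass.

G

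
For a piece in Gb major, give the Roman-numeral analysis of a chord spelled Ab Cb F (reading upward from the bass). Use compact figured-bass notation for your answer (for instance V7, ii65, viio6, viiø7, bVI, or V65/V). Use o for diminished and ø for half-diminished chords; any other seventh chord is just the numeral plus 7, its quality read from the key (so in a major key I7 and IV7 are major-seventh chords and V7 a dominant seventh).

viio6

The pitches F-Ab-Cb form a diminished triad rooted on F.
In Gb major, F is the leading tone; the diatonic diminished triad there is viio.
With Ab in the bass the chord is in first inversion, so the figured bass is 6.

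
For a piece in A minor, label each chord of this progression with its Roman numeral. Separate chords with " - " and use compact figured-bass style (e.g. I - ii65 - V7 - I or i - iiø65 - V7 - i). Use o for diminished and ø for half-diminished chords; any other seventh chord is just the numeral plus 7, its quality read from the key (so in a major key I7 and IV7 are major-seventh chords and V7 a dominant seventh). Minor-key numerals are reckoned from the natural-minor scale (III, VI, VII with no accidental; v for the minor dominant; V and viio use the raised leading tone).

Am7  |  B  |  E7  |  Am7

i7 - V/V - V7 - i7

Am7 has root A, degree 1 in A minor, so i7.
B is the secondary dominant of V (major triad on B): V/V.
E7: dominant seventh chord on E = scale degree 5 → V7.
Am7: minor seventh chord on A = scale degree 1 → i7.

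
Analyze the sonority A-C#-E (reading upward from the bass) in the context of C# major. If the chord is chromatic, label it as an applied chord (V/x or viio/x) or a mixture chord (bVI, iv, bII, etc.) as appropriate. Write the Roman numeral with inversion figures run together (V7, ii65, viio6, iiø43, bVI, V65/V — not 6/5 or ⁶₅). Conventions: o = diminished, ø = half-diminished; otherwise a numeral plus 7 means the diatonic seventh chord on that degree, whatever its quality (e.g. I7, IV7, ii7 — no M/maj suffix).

bVI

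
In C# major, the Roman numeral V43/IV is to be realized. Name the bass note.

The applied chord V43/IV is rooted on C#: C#-E#-G#-B.
The figure 43 means second inversion — the fifth is in the bass.

G#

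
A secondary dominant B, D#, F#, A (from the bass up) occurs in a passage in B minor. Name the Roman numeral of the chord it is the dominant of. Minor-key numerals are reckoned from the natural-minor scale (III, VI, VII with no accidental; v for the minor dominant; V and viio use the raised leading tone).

iv

The chord is a dominant seventh chord on B.
A dominant resolves down a perfect fifth: B → E. In B minor, E is scale degree 4, i.e. iv.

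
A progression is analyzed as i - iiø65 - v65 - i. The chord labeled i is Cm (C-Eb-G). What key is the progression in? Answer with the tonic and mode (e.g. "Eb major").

i is given as C-Eb-G — a minor triad with root C.
If C is scale degree 1 and the mode makes that degree carry a minor triad, the tonic is C and the mode is minor.

C minor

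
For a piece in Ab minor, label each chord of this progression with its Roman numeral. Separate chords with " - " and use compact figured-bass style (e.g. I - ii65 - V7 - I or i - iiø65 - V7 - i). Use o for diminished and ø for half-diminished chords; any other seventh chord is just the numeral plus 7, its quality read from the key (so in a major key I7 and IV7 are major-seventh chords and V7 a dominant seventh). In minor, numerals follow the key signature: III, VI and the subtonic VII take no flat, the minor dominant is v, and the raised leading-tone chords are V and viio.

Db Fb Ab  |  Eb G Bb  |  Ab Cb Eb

iv - V - i

Db-Fb-Ab has root Db, degree 4 in Ab minor, so iv.
Eb-G-Bb has root Eb, degree 5 in Ab minor, so V.
Ab-Cb-Eb: root Ab is the tonic; minor triad there is i.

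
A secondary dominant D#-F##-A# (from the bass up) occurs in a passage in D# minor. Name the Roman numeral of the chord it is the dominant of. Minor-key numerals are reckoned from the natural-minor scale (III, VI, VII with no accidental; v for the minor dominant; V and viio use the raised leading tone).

iv

The chord is a major triad on D#.
A dominant resolves down a perfect fifth: D# → G#. In D# minor, G# is scale degree 4, i.e. iv.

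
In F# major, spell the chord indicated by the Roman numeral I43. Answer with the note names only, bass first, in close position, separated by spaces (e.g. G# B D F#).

C# E# F# A#

In F# major, the first degree is F#, and the diatonic chord built there is a major seventh chord.
Stacking thirds from F# gives F#-A#-C#-E#.
With the 43 figure the chord is in second inversion; from the bass C# upward in close position it reads C#-E#-F#-A#.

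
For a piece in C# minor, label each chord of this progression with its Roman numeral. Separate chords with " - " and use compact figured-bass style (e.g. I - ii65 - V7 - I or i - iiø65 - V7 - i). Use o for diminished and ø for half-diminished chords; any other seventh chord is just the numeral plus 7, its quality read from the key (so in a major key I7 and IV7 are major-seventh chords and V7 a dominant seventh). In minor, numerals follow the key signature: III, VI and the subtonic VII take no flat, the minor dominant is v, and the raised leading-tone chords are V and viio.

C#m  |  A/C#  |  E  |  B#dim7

i - VI6 - III - viio7

C#m has root C#, degree 1 in C# minor, so i.
A/C# has root A, degree 6 in C# minor, so VI6.
E: major triad on E = scale degree 3 → III.
B#dim7: root B# is the leading tone; fully diminished seventh chord there is viio7.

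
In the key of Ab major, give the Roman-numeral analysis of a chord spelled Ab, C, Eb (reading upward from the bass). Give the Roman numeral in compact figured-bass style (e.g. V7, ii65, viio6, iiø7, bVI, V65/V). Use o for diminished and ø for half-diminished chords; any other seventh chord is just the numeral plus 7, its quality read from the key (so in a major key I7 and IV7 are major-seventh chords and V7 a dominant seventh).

I

Stacked in thirds the chord is Ab-C-Eb: a major triad on Ab.
In Ab major, Ab is the tonic; the diatonic major triad there is I.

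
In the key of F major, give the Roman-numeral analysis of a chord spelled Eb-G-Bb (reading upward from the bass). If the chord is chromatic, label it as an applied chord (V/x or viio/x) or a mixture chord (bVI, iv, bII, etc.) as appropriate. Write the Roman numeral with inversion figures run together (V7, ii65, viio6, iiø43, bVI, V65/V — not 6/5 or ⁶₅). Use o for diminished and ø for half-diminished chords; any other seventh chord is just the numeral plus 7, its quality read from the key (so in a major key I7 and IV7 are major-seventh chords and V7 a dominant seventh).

Stacked in thirds the chord is Eb-G-Bb: a major triad on Eb.
Eb is the lowered seventh degree of F major (diatonic 7 would be E). This is a major triad on the lowered seventh degree (the subtonic), borrowed from the parallel minor.

bVII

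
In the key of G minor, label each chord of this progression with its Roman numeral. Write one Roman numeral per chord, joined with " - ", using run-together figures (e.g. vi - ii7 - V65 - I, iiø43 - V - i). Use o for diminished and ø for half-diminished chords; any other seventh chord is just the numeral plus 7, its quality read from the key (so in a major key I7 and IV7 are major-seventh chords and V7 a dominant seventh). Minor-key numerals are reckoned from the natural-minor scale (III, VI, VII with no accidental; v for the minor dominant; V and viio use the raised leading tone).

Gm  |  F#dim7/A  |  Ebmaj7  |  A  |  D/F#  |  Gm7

i - viio65 - VI7 - V/V - V6 - i7

Gm: minor triad on G = scale degree 1 → i.
F#dim7/A has root F#, degree 7 in G minor, so viio65.
Ebmaj7: root Eb is the submediant; major seventh chord there is VI7.
A: chromatic; A is V of V, so V/V.
D/F#: major triad on D = scale degree 5 → V6.
Gm7: root G is the tonic; minor seventh chord there is i7.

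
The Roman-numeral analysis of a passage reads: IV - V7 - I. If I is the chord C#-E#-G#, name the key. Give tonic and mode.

C# major

The anchor chord is a major triad on C#, labeled I.
If C# is scale degree 1 and the mode makes that degree carry a major triad, the tonic is C# and the mode is major.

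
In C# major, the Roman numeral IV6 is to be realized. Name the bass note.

A#

IV in C# major has root F#; the chord is F#-A#-C#.
The figure 6 means first inversion — the third is in the bass.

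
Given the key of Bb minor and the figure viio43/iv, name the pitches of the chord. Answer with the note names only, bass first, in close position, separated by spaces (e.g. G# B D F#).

viio43/iv is a secondary leading-tone chord. The target iv is Eb in Bb minor; the applied chord is rooted a semitone below, on D.
Building a fully diminished seventh chord on D gives D-F-Ab-Cb.
With the 43 figure the chord is in second inversion; from the bass Ab upward in close position it reads Ab-Cb-D-F.

Ab Cb D F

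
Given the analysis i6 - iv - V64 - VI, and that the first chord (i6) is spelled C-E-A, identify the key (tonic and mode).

A minor

i6 is given as C-E-A — a minor triad with root A.
If A is scale degree 1 and the mode makes that degree carry a minor triad, the tonic is A and the mode is minor.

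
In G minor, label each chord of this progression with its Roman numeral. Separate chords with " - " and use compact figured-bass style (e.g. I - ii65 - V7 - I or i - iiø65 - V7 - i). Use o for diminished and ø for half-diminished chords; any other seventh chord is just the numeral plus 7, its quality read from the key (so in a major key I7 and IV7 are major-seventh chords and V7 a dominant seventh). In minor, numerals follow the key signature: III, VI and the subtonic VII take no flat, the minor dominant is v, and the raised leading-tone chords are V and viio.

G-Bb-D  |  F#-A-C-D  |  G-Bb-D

i - V65 - i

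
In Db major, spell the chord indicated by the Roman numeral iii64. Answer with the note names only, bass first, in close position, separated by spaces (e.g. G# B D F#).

The numeral's case and figure indicate a minor triad. In Db major its root, the mediant, is F.
That chord is spelled F-Ab-C.
With the 64 figure the chord is in second inversion; from the bass C upward in close position it reads C-F-Ab.

C F Ab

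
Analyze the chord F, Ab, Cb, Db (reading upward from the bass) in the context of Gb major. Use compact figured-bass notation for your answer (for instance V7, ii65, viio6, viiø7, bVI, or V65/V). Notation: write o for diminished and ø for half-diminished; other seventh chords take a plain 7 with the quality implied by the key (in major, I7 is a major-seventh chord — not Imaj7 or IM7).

V65

The pitches Db-F-Ab-Cb form a dominant seventh chord rooted on Db.
Db is scale degree 5 in Gb major, and a dominant seventh chord on that degree is written V7.
With F in the bass the chord is in first inversion, so the figured bass is 65.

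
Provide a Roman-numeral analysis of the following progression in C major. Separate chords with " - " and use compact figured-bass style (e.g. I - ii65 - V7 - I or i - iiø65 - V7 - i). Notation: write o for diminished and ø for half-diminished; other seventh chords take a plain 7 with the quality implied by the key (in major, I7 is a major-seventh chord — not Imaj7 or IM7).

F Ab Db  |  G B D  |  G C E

bII6 - V - I64

F-Ab-Db: Db with this quality isn't in the key; a major triad on b2 is the Neapolitan sixth, bII6 (third, F, in the bass — hence the 6).
G-B-D: major triad on G = scale degree 5 → V.
G-C-E: major triad on C = scale degree 1 → I64.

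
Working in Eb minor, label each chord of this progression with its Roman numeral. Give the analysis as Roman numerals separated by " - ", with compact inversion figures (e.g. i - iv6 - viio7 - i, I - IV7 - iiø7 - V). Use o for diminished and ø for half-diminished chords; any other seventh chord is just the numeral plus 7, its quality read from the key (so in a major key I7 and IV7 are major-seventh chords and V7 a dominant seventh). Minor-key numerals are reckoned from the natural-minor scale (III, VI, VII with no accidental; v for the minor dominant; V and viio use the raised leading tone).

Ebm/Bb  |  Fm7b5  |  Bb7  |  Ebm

i64 - iiø7 - V7 - i

Ebm/Bb: root Eb is the tonic; minor triad there is i64.
Fm7b5: root F is the supertonic; half-diminished seventh chord there is iiø7.
Bb7: dominant seventh chord on Bb = scale degree 5 → V7.
Ebm has root Eb, degree 1 in Eb minor, so i.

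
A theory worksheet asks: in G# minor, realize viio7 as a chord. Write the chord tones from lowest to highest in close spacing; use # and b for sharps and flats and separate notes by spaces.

In G# minor, the leading-tone chord is built on the raised seventh degree, F##.
Stacking thirds from F## gives F##-A#-C#-E.

F## A# C# E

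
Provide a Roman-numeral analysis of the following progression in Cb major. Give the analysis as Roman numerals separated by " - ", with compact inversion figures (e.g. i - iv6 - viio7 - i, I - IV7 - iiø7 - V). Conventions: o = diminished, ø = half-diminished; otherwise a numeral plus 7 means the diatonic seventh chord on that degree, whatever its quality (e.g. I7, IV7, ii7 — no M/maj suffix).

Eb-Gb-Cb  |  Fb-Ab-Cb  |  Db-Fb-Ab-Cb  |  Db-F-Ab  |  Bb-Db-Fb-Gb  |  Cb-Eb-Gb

I6 - IV - ii7 - V/V - V65 - I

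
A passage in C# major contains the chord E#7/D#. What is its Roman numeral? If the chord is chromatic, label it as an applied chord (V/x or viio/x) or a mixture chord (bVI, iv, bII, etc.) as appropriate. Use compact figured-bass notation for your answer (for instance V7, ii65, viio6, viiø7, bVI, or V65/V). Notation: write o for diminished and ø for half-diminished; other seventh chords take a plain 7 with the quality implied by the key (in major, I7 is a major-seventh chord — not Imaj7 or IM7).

Stacked in thirds the chord is E#-G##-B#-D#: a dominant seventh chord on E#.
E# is not a diatonic chord root with this quality in C# major, but it lies a perfect fifth above A# (vi), so the chord functions as an applied dominant of vi.
With D# in the bass the chord is in third inversion, so the figured bass is 42.

V42/vi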